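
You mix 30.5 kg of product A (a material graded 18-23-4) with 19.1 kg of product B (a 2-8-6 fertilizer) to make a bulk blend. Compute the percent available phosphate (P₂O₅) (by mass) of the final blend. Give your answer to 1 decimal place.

Total mass = 30.5 + 19.1 = 49.6 kg.
P₂O₅ mass = 23%×30.5 + 8%×19.1 = 8.543 kg.
% P₂O₅ = 8.543 / 49.6 = 17.2238%.

17.2% P₂O₅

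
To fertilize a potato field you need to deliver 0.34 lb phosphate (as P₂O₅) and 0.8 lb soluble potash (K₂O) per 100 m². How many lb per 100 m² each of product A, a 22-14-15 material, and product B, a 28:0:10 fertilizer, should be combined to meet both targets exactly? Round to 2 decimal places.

Let a = lb of product A, b = lb of product B (per 100 m²).
P₂O₅: 0.14·a + 0·b = 0.34
K₂O: 0.15·a + 0.1·b = 0.8
Solving simultaneously: a = 2.42857, b = 4.35714.

2.43 lb product A, 4.36 lb product B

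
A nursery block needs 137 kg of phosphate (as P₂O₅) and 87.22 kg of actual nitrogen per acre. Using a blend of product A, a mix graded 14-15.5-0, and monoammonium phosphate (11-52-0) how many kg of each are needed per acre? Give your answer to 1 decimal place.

543.2 kg product A, 101.5 kg monoammonium phosphate

Let a = kg of product A, b = kg of monoammonium phosphate (per acre).
P₂O₅: 0.155·a + 0.52·b = 137
N: 0.14·a + 0.11·b = 87.22
Eliminate a: (row1) − 0.155/0.14·(row2) → 0.398214·b = 40.435, so b = 101.541.
Back-substitute: a = (137 − 0.52·101.541) / 0.155 = 543.218.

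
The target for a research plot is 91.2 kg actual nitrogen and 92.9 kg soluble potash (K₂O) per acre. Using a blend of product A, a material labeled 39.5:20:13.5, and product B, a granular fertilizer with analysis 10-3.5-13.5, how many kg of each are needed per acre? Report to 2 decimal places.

75.88 kg product A, 612.27 kg product B

With a, b = kg per acre of product A and product B:
N: 0.395·a + 0.1·b = 91.2
K₂O: 0.135·a + 0.135·b = 92.9
Eliminate a: (row1) − 0.395/0.135·(row2) → -0.295·b = -180.619, so b = 612.266.
Back-substitute: a = (91.2 − 0.1·612.266) / 0.395 = 75.882.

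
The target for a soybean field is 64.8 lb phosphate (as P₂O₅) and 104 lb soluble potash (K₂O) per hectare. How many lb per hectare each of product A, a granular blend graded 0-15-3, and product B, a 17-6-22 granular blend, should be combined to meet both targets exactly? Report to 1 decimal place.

256.9 lb product A, 437.7 lb product B

With a, b = lb per hectare of product A and product B:
P₂O₅: 0.15·a + 0.06·b = 64.8
K₂O: 0.03·a + 0.22·b = 104
Eliminate a: (row1) − 0.15/0.03·(row2) → -1.04·b = -455.2, so b = 437.692.
Back-substitute: a = (64.8 − 0.06·437.692) / 0.15 = 256.923.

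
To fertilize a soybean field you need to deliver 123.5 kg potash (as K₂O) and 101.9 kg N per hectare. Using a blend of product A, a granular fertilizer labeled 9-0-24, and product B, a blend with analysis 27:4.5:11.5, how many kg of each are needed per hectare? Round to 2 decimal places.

With a, b = kg per hectare of product A and product B:
K₂O: 0.24·a + 0.115·b = 123.5
N: 0.09·a + 0.27·b = 101.9
From row1: a = (123.5 − 0.115·b) / 0.24.
Into row2: 0.09·(123.5 − 0.115·b)/0.24 + 0.27·b = 101.9 → b = 245.014, a = 397.181.

397.18 kg product A, 245.01 kg product B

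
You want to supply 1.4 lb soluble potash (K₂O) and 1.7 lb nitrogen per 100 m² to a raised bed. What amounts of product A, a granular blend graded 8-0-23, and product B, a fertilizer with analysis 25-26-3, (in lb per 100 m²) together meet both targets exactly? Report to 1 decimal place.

With a, b = lb per 100 m² of product A and product B:
K₂O: 0.23·a + 0.03·b = 1.4
N: 0.08·a + 0.25·b = 1.7
Eliminate b: (row1) − 0.03/0.25·(row2) → 0.2204·a = 1.196, so a = 5.4265.
Then b = (1.7 − 0.08·5.4265) / 0.25 = 5.06352.

5.4 lb product A, 5.1 lb product B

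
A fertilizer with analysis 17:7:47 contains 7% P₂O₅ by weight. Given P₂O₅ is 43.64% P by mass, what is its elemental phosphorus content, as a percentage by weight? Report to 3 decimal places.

3.055% P

%P = 7 × 0.4364 = 3.0548%.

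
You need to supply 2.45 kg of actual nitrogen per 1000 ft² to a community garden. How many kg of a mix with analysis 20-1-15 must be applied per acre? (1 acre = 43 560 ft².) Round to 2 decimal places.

533.61 kg of product per acre

Product per 1000 ft² = 2.45 / 20% = 12.25 kg.
Convert to per acre: 12.25 × 43.56 = 533.61 kg.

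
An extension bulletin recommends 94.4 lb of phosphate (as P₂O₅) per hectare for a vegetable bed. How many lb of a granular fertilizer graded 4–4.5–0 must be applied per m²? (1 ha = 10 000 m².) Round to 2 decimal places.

0.21 lb of product per sq m

Product per hectare = 94.4 / 4.5% = 2097.78 lb.
Convert to per m²: 2097.78 × 0.0001 = 0.209778 lb.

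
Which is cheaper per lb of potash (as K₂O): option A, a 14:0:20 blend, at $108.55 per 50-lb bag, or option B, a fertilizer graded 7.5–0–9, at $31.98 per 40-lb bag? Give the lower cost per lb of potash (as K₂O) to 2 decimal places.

option A: K₂O per bag = 50 × 20% = 10 lb; cost = 108.55 / 10 = $10.8550/lb K₂O.
option B: K₂O per bag = 40 × 9% = 3.6 lb; cost = 31.98 / 3.6 = $8.8833/lb K₂O.
option B is cheaper.

$8.88 per lb K₂O (option B)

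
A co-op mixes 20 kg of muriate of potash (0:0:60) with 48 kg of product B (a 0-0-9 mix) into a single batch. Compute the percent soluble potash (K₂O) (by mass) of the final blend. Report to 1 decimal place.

Total mass = 20 + 48 = 68 kg.
K₂O mass = 60%×20 + 9%×48 = 16.32 kg.
% K₂O = 16.32 / 68 = 24%.

24.0% K₂O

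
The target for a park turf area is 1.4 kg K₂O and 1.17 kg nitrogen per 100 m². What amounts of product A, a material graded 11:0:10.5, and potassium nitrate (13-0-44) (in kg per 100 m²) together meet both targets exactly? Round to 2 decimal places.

Let a = kg of product A, b = kg of potassium nitrate (per 100 m²).
K₂O: 0.105·a + 0.44·b = 1.4
N: 0.11·a + 0.13·b = 1.17
Solving simultaneously: a = 9.57698, b = 0.896403.

9.58 kg product A, 0.90 kg potassium nitrate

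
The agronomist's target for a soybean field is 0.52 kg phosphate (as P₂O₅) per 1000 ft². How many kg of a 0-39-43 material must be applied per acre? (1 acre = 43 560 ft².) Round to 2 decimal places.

58.08 kg of product per acre

Product per 1000 ft² = 0.52 / 39% = 1.33333 kg.
Convert to per acre: 1.33333 × 43.56 = 58.08 kg.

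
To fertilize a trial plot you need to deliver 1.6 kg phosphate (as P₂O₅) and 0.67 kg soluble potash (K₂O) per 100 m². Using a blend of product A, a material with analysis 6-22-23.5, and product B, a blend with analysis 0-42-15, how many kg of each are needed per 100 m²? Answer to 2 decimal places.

Per-100 m² balance (a = product A, b = product B):
P₂O₅: 0.22·a + 0.42·b = 1.6
K₂O: 0.235·a + 0.15·b = 0.67
Eliminate b: (row1) − 0.42/0.15·(row2) → -0.438·a = -0.276, so a = 0.630137.
Then b = (0.67 − 0.235·0.630137) / 0.15 = 3.47945.

0.63 kg product A, 3.48 kg product B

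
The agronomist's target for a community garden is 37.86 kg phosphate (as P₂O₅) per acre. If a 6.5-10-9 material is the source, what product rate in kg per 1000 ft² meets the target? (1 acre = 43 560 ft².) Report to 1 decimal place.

8.7 kg of product per thousand sq ft

Product per acre = 37.86 / 10% = 378.6 kg.
Convert to per 1000 ft²: 378.6 × 0.0229568 = 8.69146 kg.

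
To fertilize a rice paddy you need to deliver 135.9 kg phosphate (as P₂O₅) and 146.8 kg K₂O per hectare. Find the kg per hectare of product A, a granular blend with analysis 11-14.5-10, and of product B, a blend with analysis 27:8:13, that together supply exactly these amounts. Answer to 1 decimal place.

Per-hectare balance (a = product A, b = product B):
P₂O₅: 0.145·a + 0.08·b = 135.9
K₂O: 0.1·a + 0.13·b = 146.8
Eliminate b: (row1) − 0.08/0.13·(row2) → 0.0834615·a = 45.5615, so a = 545.899.
Then b = (146.8 − 0.1·545.899) / 0.13 = 709.309.

545.9 kg product A, 709.3 kg product B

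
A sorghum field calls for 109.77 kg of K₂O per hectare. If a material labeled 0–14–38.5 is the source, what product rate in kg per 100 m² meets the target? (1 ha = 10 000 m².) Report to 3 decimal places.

2.851 kg of product per hundred sq m

Product per hectare = 109.77 / 38.5% = 285.117 kg.
Convert to per 100 m²: 285.117 × 0.01 = 2.85117 kg.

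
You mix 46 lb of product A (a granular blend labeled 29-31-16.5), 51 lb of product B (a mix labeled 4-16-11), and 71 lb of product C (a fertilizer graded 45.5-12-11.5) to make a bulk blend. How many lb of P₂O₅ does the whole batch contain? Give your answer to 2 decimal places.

30.94 lb P₂O₅

P₂O₅ mass = 31%×46 + 16%×51 + 12%×71 = 30.94 lb.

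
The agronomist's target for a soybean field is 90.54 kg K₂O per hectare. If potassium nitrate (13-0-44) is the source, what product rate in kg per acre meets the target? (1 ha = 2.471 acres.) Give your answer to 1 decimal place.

Product per hectare = 90.54 / 44% = 205.773 kg.
Convert to per acre: 205.773 × 0.404694 = 83.2751 kg.

83.3 kg of product per acre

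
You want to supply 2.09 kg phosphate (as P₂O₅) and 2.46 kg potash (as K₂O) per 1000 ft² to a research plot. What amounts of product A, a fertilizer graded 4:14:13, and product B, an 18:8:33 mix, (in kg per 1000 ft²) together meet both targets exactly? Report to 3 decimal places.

With a, b = kg per 1000 ft² of product A and product B:
P₂O₅: 0.14·a + 0.08·b = 2.09
K₂O: 0.13·a + 0.33·b = 2.46
Eliminate b: (row1) − 0.08/0.33·(row2) → 0.108485·a = 1.49364, so a = 13.7682.
Then b = (2.46 − 0.13·13.7682) / 0.33 = 2.03073.

13.768 kg product A, 2.031 kg product B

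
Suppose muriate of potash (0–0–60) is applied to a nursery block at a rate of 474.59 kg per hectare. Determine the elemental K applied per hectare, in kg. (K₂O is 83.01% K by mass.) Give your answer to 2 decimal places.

K₂O per hectare = 474.59 × 60% = 284.754 kg.
Elemental K = 284.754 × 0.8301 = 236.374 kg per hectare.

236.37 kg K per hectare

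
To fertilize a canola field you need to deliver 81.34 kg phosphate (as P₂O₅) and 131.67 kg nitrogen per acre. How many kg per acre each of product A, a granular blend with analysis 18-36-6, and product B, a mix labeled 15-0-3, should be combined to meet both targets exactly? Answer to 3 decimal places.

225.944 kg product A, 606.667 kg product B

Let a = kg of product A, b = kg of product B (per acre).
P₂O₅: 0.36·a + 0·b = 81.34
N: 0.18·a + 0.15·b = 131.67
Eliminate a: (row1) − 0.36/0.18·(row2) → -0.3·b = -182, so b = 606.6667.
Back-substitute: a = (81.34 − 0·606.6667) / 0.36 = 225.9444.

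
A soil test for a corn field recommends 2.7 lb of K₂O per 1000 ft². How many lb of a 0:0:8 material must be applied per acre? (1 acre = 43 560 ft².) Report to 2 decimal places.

1470.15 lb of product per acre

Product per 1000 ft² = 2.7 / 8% = 33.75 lb.
Convert to per acre: 33.75 × 43.56 = 1470.15 lb.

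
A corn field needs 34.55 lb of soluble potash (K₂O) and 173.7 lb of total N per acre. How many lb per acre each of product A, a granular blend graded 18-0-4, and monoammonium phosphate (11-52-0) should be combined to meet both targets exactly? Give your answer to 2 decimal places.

With a, b = lb per acre of product A and monoammonium phosphate:
K₂O: 0.04·a + 0·b = 34.55
N: 0.18·a + 0.11·b = 173.7
Solving simultaneously: a = 863.75, b = 165.682.

863.75 lb product A, 165.68 lb monoammonium phosphate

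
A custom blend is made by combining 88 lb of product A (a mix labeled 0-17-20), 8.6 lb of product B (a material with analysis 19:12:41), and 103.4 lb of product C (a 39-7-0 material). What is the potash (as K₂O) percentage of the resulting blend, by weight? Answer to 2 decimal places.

Total mass = 88 + 8.6 + 103.4 = 200 lb.
K₂O mass = 20%×88 + 41%×8.6 + 0%×103.4 = 21.126 lb.
% K₂O = 21.126 / 200 = 10.563%.

10.56% K₂O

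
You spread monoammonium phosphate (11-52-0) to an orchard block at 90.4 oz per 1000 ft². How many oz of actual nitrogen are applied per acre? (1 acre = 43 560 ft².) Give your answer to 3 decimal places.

433.161 oz N per acre

nitrogen per 1000 ft² = 90.4 × 11% = 9.944 oz.
Convert to per acre: 9.944 × 43.56 = 433.1606 oz.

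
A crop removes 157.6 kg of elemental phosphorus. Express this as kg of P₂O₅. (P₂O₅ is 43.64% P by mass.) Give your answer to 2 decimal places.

P₂O₅ = 157.6 / 0.4364 = 361.137 kg.

361.14 kg P₂O₅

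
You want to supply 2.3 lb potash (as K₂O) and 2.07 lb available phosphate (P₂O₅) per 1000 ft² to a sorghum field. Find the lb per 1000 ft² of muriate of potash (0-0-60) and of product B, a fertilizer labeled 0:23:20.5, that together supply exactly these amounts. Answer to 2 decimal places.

With a, b = lb per 1000 ft² of muriate of potash and product B:
K₂O: 0.6·a + 0.205·b = 2.3
P₂O₅: 0·a + 0.23·b = 2.07
Solving simultaneously: a = 0.758333, b = 9.

0.76 lb muriate of potash, 9.00 lb product B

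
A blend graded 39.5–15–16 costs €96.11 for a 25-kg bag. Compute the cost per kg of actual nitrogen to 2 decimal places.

€9.73 per kg N

N in bag = 25 × 39.5% = 9.875 kg.
Cost per kg N = €96.11 / 9.875 = €9.7327.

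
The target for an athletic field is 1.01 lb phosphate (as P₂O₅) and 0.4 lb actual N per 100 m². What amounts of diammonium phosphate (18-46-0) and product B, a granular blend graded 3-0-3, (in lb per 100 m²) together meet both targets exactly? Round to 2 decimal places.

Let a = lb of diammonium phosphate, b = lb of product B (per 100 m²).
P₂O₅: 0.46·a + 0·b = 1.01
N: 0.18·a + 0.03·b = 0.4
From row1: a = (1.01 − 0·b) / 0.46.
Into row2: 0.18·(1.01 − 0·b)/0.46 + 0.03·b = 0.4 → b = 0.15942, a = 2.19565.

2.20 lb diammonium phosphate, 0.16 lb product B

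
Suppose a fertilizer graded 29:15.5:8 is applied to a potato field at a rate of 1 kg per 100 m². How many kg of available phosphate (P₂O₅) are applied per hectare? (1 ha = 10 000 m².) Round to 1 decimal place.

P₂O₅ per 100 m² = 1 × 15.5% = 0.155 kg.
Convert to per hectare: 0.155 × 100 = 15.5 kg.

15.5 kg P₂O₅ per hectare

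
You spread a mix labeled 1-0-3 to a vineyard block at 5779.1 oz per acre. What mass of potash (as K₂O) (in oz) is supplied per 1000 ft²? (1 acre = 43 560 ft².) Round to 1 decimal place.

K₂O per acre = 5779.1 × 3% = 173.373 oz.
Convert to per 1000 ft²: 173.373 × 0.0229568 = 3.9801 oz.

4.0 oz K₂O per thousand sq ft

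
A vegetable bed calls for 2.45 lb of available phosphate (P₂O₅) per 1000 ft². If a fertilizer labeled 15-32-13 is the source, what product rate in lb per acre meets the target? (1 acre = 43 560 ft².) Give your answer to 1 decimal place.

333.5 lb of product per acre

Product per 1000 ft² = 2.45 / 32% = 7.65625 lb.
Convert to per acre: 7.65625 × 43.56 = 333.506 lb.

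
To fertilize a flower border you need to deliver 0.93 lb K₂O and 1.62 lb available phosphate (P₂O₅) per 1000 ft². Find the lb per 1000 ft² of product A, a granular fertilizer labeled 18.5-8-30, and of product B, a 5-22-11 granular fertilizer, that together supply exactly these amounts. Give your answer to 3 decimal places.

Per-1000 ft² balance (a = product A, b = product B):
K₂O: 0.3·a + 0.11·b = 0.93
P₂O₅: 0.08·a + 0.22·b = 1.62
Solving simultaneously: a = 0.461538, b = 7.1958.

0.462 lb product A, 7.196 lb product B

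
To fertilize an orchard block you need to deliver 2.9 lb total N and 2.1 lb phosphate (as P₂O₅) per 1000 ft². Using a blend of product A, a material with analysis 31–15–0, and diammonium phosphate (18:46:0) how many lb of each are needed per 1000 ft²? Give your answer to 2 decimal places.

8.27 lb product A, 1.87 lb diammonium phosphate

With a, b = lb per 1000 ft² of product A and diammonium phosphate:
N: 0.31·a + 0.18·b = 2.9
P₂O₅: 0.15·a + 0.46·b = 2.1
Eliminate a: (row1) − 0.31/0.15·(row2) → -0.770667·b = -1.44, so b = 1.86851.
Back-substitute: a = (2.9 − 0.18·1.86851) / 0.31 = 8.2699.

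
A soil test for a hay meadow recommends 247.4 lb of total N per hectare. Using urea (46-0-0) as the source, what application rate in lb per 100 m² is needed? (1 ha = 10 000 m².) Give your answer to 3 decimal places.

5.378 lb of product per hundred sq m

Product per hectare = 247.4 / 46% = 537.826 lb.
Convert to per 100 m²: 537.826 × 0.01 = 5.37826 lb.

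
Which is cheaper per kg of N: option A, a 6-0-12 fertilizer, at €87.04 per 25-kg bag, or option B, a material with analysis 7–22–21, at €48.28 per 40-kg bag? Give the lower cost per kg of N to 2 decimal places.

option A: N per bag = 25 × 6% = 1.5 kg; cost = 87.04 / 1.5 = €58.0267/kg N.
option B: N per bag = 40 × 7% = 2.8 kg; cost = 48.28 / 2.8 = €17.2429/kg N.
option B is cheaper.

€17.24 per kg N (option B)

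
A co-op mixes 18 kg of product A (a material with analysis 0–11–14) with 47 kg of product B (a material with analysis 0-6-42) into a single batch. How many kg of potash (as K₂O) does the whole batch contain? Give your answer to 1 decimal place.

K₂O mass = 14%×18 + 42%×47 = 22.26 kg.

22.3 kg K₂O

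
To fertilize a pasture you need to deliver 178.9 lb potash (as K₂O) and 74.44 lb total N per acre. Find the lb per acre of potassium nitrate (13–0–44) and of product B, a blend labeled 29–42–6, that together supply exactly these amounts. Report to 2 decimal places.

395.78 lb potassium nitrate, 79.27 lb product B

Per-acre balance (a = potassium nitrate, b = product B):
K₂O: 0.44·a + 0.06·b = 178.9
N: 0.13·a + 0.29·b = 74.44
Eliminate a: (row1) − 0.44/0.13·(row2) → -0.921538·b = -73.0508, so b = 79.2705.
Back-substitute: a = (178.9 − 0.06·79.2705) / 0.44 = 395.781.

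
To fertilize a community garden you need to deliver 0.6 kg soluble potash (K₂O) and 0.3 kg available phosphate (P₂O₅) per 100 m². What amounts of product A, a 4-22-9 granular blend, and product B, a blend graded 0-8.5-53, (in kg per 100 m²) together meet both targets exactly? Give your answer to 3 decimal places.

0.991 kg product A, 0.964 kg product B

With a, b = kg per 100 m² of product A and product B:
K₂O: 0.09·a + 0.53·b = 0.6
P₂O₅: 0.22·a + 0.085·b = 0.3
Solving simultaneously: a = 0.99128, b = 0.963745.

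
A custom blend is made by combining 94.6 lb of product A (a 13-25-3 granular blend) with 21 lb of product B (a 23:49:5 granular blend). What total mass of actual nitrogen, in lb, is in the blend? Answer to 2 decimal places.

17.13 lb N

N mass = 13%×94.6 + 23%×21 = 17.128 lb.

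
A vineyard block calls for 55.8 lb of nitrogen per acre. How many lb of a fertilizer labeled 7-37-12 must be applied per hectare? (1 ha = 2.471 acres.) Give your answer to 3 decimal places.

Product per acre = 55.8 / 7% = 797.143 lb.
Convert to per hectare: 797.143 × 2.471 = 1969.74 lb.

1969.740 lb of product per hectare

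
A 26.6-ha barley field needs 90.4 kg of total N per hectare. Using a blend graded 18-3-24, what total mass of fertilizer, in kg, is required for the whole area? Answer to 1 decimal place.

13359.1 kg

Product per hectare = 90.4 / 18% = 502.222 kg.
Total product = 502.222 × 26.6 = 13359.11 kg.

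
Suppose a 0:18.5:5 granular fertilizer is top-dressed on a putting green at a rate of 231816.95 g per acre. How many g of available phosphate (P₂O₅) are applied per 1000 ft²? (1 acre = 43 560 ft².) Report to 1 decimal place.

984.5 g P₂O₅ per thousand sq ft

P₂O₅ per acre = 231816.95 × 18.5% = 42886.1 g.
Convert to per 1000 ft²: 42886.1 × 0.0229568 = 984.53 g.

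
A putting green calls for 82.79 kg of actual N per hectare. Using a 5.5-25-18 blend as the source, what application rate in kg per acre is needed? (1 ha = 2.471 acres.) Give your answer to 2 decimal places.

Product per hectare = 82.79 / 5.5% = 1505.27 kg.
Convert to per acre: 1505.27 × 0.404694 = 609.176 kg.

609.18 kg of product per acre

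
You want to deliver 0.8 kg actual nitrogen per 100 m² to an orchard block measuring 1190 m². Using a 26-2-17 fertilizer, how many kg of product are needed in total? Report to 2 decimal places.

36.62 kg

Product per 100 m² = 0.8 / 26% = 3.07692 kg.
Total product = 3.07692 × 1190 / 100 = 36.6154 kg.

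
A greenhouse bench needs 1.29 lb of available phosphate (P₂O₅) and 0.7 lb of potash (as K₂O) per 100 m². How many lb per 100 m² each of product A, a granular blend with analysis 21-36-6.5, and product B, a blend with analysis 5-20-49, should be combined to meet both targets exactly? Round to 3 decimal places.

Per-100 m² balance (a = product A, b = product B):
P₂O₅: 0.36·a + 0.2·b = 1.29
K₂O: 0.065·a + 0.49·b = 0.7
Solving simultaneously: a = 3.01163, b = 1.02907.

3.012 lb product A, 1.029 lb product B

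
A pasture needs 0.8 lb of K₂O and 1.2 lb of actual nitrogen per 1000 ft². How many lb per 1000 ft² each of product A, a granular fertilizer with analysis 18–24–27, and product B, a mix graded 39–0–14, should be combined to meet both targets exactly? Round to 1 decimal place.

1.8 lb product A, 2.2 lb product B

Let a = lb of product A, b = lb of product B (per 1000 ft²).
K₂O: 0.27·a + 0.14·b = 0.8
N: 0.18·a + 0.39·b = 1.2
From row1: a = (0.8 − 0.14·b) / 0.27.
Into row2: 0.18·(0.8 − 0.14·b)/0.27 + 0.39·b = 1.2 → b = 2.24719, a = 1.79775.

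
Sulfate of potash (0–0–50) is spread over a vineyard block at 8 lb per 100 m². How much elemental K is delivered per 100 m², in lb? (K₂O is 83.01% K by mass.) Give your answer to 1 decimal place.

3.3 lb K per hundred sq m

K₂O per 100 m² = 8 × 50% = 4 lb.
Elemental K = 4 × 0.8301 = 3.3204 lb per 100 m².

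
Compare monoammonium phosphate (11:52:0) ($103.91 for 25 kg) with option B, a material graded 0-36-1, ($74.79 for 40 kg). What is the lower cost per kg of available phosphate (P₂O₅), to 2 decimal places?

monoammonium phosphate: P₂O₅ per bag = 25 × 52% = 13 kg; cost = 103.91 / 13 = $7.9931/kg P₂O₅.
option B: P₂O₅ per bag = 40 × 36% = 14.4 kg; cost = 74.79 / 14.4 = $5.1938/kg P₂O₅.
option B is cheaper.

$5.19 per kg P₂O₅ (option B)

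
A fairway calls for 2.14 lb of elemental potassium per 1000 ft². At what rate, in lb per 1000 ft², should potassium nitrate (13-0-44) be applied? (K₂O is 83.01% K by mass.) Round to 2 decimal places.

As K₂O: 2.14 / 0.8301 = 2.578 lb per 1000 ft².
Product per 1000 ft² = 2.578 / 44% = 5.8591 lb.

5.86 lb of product per thousand sq ft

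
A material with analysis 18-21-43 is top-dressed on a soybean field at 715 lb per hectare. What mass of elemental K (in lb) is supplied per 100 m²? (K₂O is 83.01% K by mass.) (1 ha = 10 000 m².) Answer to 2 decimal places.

2.55 lb K per hundred sq m

K₂O per hectare = 715 × 43% = 307.45 lb.
Elemental K = 307.45 × 0.8301 = 255.214 lb per hectare.
Convert to per 100 m²: 255.214 × 0.01 = 2.55214 lb.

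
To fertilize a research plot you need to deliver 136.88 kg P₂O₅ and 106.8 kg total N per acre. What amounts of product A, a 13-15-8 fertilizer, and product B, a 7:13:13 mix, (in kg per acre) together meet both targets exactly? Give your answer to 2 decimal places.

672.25 kg product A, 277.25 kg product B

With a, b = kg per acre of product A and product B:
P₂O₅: 0.15·a + 0.13·b = 136.88
N: 0.13·a + 0.07·b = 106.8
Eliminate a: (row1) − 0.15/0.13·(row2) → 0.0492308·b = 13.6492, so b = 277.25.
Back-substitute: a = (136.88 − 0.13·277.25) / 0.15 = 672.25.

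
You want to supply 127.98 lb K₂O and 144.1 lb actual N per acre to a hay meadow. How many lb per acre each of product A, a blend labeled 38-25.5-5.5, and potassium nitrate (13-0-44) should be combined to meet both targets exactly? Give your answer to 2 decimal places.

Let a = lb of product A, b = lb of potassium nitrate (per acre).
K₂O: 0.055·a + 0.44·b = 127.98
N: 0.38·a + 0.13·b = 144.1
Solving simultaneously: a = 292.1999, b = 254.339.

292.20 lb product A, 254.34 lb potassium nitrate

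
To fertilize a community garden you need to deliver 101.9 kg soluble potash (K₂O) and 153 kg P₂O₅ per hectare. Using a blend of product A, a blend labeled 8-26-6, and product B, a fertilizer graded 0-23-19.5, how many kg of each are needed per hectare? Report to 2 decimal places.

With a, b = kg per hectare of product A and product B:
K₂O: 0.06·a + 0.195·b = 101.9
P₂O₅: 0.26·a + 0.23·b = 153
Solving simultaneously: a = 173.388, b = 469.214.

173.39 kg product A, 469.21 kg product B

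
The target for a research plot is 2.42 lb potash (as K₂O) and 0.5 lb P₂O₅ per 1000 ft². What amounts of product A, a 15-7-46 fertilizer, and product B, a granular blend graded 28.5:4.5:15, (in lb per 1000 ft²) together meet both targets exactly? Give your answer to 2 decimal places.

With a, b = lb per 1000 ft² of product A and product B:
K₂O: 0.46·a + 0.15·b = 2.42
P₂O₅: 0.07·a + 0.045·b = 0.5
Solving simultaneously: a = 3.32353, b = 5.94118.

3.32 lb product A, 5.94 lb product B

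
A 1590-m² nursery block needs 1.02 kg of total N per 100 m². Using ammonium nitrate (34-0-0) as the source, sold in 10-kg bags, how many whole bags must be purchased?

Product per 100 m² = 1.02 / 34% = 3 kg.
Total product = 3 × 1590 / 100 = 47.7 kg.
Bags = ⌈47.7 / 10⌉ = 5.

5 bags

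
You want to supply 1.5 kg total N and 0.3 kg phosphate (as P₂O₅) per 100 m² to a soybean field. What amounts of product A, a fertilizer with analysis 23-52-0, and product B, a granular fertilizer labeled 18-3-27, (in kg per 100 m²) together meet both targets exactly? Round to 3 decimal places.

With a, b = kg per 100 m² of product A and product B:
N: 0.23·a + 0.18·b = 1.5
P₂O₅: 0.52·a + 0.03·b = 0.3
Solving simultaneously: a = 0.103806, b = 8.20069.

0.104 kg product A, 8.201 kg product B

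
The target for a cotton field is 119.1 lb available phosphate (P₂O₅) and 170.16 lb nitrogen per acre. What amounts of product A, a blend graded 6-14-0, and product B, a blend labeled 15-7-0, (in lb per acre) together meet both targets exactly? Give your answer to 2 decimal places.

354.39 lb product A, 992.64 lb product B

Per-acre balance (a = product A, b = product B):
P₂O₅: 0.14·a + 0.07·b = 119.1
N: 0.06·a + 0.15·b = 170.16
Solving simultaneously: a = 354.393, b = 992.643.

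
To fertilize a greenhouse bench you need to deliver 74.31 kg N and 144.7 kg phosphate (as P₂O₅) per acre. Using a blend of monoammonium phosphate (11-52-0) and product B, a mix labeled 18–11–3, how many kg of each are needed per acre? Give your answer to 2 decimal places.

219.29 kg monoammonium phosphate, 278.82 kg product B

With a, b = kg per acre of monoammonium phosphate and product B:
N: 0.11·a + 0.18·b = 74.31
P₂O₅: 0.52·a + 0.11·b = 144.7
Eliminate b: (row1) − 0.18/0.11·(row2) → -0.740909·a = -162.472, so a = 219.287.
Then b = (144.7 − 0.52·219.287) / 0.11 = 278.8245.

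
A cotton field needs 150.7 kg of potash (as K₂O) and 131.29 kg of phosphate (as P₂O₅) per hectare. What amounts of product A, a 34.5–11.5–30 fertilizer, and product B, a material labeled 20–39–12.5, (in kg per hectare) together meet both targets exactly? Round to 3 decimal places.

Per-hectare balance (a = product A, b = product B):
K₂O: 0.3·a + 0.125·b = 150.7
P₂O₅: 0.115·a + 0.39·b = 131.29
From row1: a = (150.7 − 0.125·b) / 0.3.
Into row2: 0.115·(150.7 − 0.125·b)/0.3 + 0.39·b = 131.29 → b = 214.9233, a = 412.78197.

412.782 kg product A, 214.923 kg product B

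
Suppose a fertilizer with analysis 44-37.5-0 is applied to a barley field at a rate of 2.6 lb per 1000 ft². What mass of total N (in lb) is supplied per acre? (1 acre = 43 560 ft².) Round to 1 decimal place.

nitrogen per 1000 ft² = 2.6 × 44% = 1.144 lb.
Convert to per acre: 1.144 × 43.56 = 49.8326 lb.

49.8 lb N per acre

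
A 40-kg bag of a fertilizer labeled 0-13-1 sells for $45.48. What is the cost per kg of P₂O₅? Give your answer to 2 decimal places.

P₂O₅ in bag = 40 × 13% = 5.2 kg.
Cost per kg P₂O₅ = $45.48 / 5.2 = $8.7462.

$8.75 per kg P₂O₅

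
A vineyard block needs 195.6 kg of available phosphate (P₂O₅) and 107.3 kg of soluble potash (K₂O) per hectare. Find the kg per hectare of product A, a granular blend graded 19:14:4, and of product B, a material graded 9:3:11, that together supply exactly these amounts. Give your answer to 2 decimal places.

1288.52 kg product A, 506.90 kg product B

With a, b = kg per hectare of product A and product B:
P₂O₅: 0.14·a + 0.03·b = 195.6
K₂O: 0.04·a + 0.11·b = 107.3
Eliminate b: (row1) − 0.03/0.11·(row2) → 0.129091·a = 166.336, so a = 1288.521.
Then b = (107.3 − 0.04·1288.521) / 0.11 = 506.901.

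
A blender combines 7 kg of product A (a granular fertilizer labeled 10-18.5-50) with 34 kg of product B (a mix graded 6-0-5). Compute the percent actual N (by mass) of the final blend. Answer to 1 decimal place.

Total mass = 7 + 34 = 41 kg.
N mass = 10%×7 + 6%×34 = 2.74 kg.
% N = 2.74 / 41 = 6.68293%.

6.7% N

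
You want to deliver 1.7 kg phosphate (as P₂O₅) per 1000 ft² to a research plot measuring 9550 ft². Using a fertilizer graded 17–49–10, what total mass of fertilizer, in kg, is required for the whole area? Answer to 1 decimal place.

33.1 kg

Product per 1000 ft² = 1.7 / 49% = 3.46939 kg.
Total product = 3.46939 × 9550 / 1000 = 33.1327 kg.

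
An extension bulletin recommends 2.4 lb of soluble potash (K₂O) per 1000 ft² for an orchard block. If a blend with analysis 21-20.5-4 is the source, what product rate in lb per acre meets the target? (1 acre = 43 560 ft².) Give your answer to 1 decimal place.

2613.6 lb of product per acre

Product per 1000 ft² = 2.4 / 4% = 60 lb.
Convert to per acre: 60 × 43.56 = 2613.6 lb.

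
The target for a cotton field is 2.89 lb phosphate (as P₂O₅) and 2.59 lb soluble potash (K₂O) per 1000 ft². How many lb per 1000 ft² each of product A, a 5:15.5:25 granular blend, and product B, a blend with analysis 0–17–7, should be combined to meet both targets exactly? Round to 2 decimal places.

Per-1000 ft² balance (a = product A, b = product B):
P₂O₅: 0.155·a + 0.17·b = 2.89
K₂O: 0.25·a + 0.07·b = 2.59
Eliminate a: (row1) − 0.155/0.25·(row2) → 0.1266·b = 1.2842, so b = 10.1438.
Back-substitute: a = (2.89 − 0.17·10.1438) / 0.155 = 7.51975.

7.52 lb product A, 10.14 lb product B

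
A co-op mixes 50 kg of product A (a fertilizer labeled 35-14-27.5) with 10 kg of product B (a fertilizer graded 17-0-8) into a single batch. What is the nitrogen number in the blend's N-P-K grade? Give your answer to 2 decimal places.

Total mass = 50 + 10 = 60 kg.
N mass = 35%×50 + 17%×10 = 19.2 kg.
% N = 19.2 / 60 = 32%.

32.00% N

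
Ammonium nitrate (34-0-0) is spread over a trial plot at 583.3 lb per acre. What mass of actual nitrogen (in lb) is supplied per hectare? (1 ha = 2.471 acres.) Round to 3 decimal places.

490.054 lb N per hectare

nitrogen per acre = 583.3 × 34% = 198.322 lb.
Convert to per hectare: 198.322 × 2.471 = 490.0537 lb.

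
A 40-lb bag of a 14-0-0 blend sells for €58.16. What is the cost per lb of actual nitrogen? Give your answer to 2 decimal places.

N in bag = 40 × 14% = 5.6 lb.
Cost per lb N = €58.16 / 5.6 = €10.3857.

€10.39 per lb N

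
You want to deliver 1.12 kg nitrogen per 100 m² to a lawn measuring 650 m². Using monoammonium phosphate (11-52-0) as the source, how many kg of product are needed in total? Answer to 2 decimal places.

66.18 kg

Product per 100 m² = 1.12 / 11% = 10.1818 kg.
Total product = 10.1818 × 650 / 100 = 66.1818 kg.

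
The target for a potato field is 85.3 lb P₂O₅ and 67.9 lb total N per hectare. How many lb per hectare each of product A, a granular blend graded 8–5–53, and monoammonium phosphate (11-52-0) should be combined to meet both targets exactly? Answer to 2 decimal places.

Let a = lb of product A, b = lb of monoammonium phosphate (per hectare).
P₂O₅: 0.05·a + 0.52·b = 85.3
N: 0.08·a + 0.11·b = 67.9
From row1: a = (85.3 − 0.52·b) / 0.05.
Into row2: 0.08·(85.3 − 0.52·b)/0.05 + 0.11·b = 67.9 → b = 94.9861, a = 718.144.

718.14 lb product A, 94.99 lb monoammonium phosphate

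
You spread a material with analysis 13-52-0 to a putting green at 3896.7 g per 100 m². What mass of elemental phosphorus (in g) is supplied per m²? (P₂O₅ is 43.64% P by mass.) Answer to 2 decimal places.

8.84 g P per sq m

P₂O₅ per 100 m² = 3896.7 × 52% = 2026.28 g.
Elemental P = 2026.28 × 0.4364 = 884.27 g per 100 m².
Convert to per m²: 884.27 × 0.01 = 8.8427 g.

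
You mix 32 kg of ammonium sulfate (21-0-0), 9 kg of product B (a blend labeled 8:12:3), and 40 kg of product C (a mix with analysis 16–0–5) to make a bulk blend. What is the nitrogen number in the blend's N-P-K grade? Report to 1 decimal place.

17.1% N

Total mass = 32 + 9 + 40 = 81 kg.
N mass = 21%×32 + 8%×9 + 16%×40 = 13.84 kg.
% N = 13.84 / 81 = 17.0864%.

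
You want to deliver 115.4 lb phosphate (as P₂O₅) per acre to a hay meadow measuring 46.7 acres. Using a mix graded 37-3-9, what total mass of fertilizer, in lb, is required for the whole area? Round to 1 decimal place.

Product per acre = 115.4 / 3% = 3846.67 lb.
Total product = 3846.67 × 46.7 = 179639.33 lb.

179639.3 lb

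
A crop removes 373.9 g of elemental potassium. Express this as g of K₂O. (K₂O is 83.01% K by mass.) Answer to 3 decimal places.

450.428 g K₂O

K₂O = 373.9 / 0.8301 = 450.4277 g.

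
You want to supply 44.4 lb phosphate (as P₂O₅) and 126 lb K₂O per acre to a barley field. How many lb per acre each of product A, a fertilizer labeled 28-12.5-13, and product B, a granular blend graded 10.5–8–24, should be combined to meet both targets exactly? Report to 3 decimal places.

29.388 lb product A, 509.082 lb product B

Per-acre balance (a = product A, b = product B):
P₂O₅: 0.125·a + 0.08·b = 44.4
K₂O: 0.13·a + 0.24·b = 126
Eliminate a: (row1) − 0.125/0.13·(row2) → -0.150769·b = -76.7538, so b = 509.0816.
Back-substitute: a = (44.4 − 0.08·509.0816) / 0.125 = 29.3878.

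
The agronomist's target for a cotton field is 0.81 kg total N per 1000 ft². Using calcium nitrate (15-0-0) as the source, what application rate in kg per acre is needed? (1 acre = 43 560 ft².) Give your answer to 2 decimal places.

235.22 kg of product per acre

Product per 1000 ft² = 0.81 / 15% = 5.4 kg.
Convert to per acre: 5.4 × 43.56 = 235.224 kg.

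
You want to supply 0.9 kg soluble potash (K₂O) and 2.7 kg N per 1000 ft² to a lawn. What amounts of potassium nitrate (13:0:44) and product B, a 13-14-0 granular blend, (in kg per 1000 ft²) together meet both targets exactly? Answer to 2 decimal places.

Let a = kg of potassium nitrate, b = kg of product B (per 1000 ft²).
K₂O: 0.44·a + 0·b = 0.9
N: 0.13·a + 0.13·b = 2.7
Solving simultaneously: a = 2.04545, b = 18.7238.

2.05 kg potassium nitrate, 18.72 kg product B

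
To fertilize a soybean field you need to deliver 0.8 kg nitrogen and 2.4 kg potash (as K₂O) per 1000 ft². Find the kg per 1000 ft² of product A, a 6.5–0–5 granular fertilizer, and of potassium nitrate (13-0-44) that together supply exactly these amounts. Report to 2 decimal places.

Let a = kg of product A, b = kg of potassium nitrate (per 1000 ft²).
N: 0.065·a + 0.13·b = 0.8
K₂O: 0.05·a + 0.44·b = 2.4
Eliminate a: (row1) − 0.065/0.05·(row2) → -0.442·b = -2.32, so b = 5.24887.
Back-substitute: a = (0.8 − 0.13·5.24887) / 0.065 = 1.80995.

1.81 kg product A, 5.25 kg potassium nitrate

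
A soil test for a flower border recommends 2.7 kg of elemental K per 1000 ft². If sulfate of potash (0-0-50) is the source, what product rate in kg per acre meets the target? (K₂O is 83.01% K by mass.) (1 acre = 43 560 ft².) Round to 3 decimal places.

As K₂O: 2.7 / 0.8301 = 3.25262 kg per 1000 ft².
Product per 1000 ft² = 3.25262 / 50% = 6.50524 kg.
Convert to per acre: 6.50524 × 43.56 = 283.3683 kg.

283.368 kg of product per acre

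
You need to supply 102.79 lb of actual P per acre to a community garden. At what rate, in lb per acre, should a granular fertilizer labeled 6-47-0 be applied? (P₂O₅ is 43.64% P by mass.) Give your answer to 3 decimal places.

501.151 lb of product per acre

As P₂O₅: 102.79 / 0.4364 = 235.541 lb per acre.
Product per acre = 235.541 / 47% = 501.1506 lb.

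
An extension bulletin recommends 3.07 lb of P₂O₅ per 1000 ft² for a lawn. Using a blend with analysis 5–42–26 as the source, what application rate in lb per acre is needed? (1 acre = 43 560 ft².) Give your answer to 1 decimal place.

Product per 1000 ft² = 3.07 / 42% = 7.30952 lb.
Convert to per acre: 7.30952 × 43.56 = 318.403 lb.

318.4 lb of product per acre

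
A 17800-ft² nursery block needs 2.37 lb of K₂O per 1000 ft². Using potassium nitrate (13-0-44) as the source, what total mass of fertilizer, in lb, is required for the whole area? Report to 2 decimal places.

Product per 1000 ft² = 2.37 / 44% = 5.38636 lb.
Total product = 5.38636 × 17800 / 1000 = 95.8773 lb.

95.88 lb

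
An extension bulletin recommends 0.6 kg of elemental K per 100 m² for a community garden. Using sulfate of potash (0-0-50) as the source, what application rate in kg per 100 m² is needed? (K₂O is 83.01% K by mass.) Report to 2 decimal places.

1.45 kg of product per hundred sq m

As K₂O: 0.6 / 0.8301 = 0.722804 kg per 100 m².
Product per 100 m² = 0.722804 / 50% = 1.44561 kg.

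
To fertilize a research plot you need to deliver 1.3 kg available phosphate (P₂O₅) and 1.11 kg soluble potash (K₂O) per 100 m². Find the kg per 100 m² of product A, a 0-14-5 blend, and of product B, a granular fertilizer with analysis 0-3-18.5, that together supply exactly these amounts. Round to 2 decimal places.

8.49 kg product A, 3.70 kg product B

With a, b = kg per 100 m² of product A and product B:
P₂O₅: 0.14·a + 0.03·b = 1.3
K₂O: 0.05·a + 0.185·b = 1.11
Solving simultaneously: a = 8.4918, b = 3.70492.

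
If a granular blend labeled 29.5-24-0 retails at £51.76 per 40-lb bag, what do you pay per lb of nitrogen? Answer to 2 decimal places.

N in bag = 40 × 29.5% = 11.8 lb.
Cost per lb N = £51.76 / 11.8 = £4.3864.

£4.39 per lb N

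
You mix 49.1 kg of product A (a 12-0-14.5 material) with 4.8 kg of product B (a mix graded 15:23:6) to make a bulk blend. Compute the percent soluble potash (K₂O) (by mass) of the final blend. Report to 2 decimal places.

Total mass = 49.1 + 4.8 = 53.9 kg.
K₂O mass = 14.5%×49.1 + 6%×4.8 = 7.4075 kg.
% K₂O = 7.4075 / 53.9 = 13.743%.

13.74% K₂O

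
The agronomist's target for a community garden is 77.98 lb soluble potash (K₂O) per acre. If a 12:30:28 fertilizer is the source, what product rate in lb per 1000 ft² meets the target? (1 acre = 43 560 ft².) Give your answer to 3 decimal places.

6.393 lb of product per thousand sq ft

Product per acre = 77.98 / 28% = 278.5 lb.
Convert to per 1000 ft²: 278.5 × 0.0229568 = 6.39348 lb.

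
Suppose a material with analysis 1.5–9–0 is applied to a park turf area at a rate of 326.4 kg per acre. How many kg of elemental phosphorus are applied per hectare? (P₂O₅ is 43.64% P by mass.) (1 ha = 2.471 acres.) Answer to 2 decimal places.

P₂O₅ per acre = 326.4 × 9% = 29.376 kg.
Elemental P = 29.376 × 0.4364 = 12.8197 kg per acre.
Convert to per hectare: 12.8197 × 2.471 = 31.6774 kg.

31.68 kg P per hectare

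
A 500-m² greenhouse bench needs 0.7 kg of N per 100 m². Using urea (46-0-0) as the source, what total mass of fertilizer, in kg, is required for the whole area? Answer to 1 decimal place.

Product per 100 m² = 0.7 / 46% = 1.52174 kg.
Total product = 1.52174 × 500 / 100 = 7.6087 kg.

7.6 kg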